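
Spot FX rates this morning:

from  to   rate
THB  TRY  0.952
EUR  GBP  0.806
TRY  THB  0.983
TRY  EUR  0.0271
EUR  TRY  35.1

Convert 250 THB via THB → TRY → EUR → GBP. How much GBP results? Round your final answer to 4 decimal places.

250 THB × 0.952 = 238 TRY
238 TRY × 0.0271 = 6.4498 EUR
6.4498 EUR × 0.806 = 5.1985388 GBP

5.1985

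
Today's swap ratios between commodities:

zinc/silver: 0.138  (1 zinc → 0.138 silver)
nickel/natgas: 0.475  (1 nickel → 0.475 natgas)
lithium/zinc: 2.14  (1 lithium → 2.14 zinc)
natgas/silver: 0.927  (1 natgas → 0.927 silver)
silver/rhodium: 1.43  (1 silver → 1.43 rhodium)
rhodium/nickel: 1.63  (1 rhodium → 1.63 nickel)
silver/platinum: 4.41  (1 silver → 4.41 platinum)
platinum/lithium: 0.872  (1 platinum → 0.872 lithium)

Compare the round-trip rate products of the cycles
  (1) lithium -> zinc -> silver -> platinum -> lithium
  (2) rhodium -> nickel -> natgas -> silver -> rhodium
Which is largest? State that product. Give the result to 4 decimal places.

(1) 2.14 × 0.138 × 4.41 × 0.872 = 1.13566
(2) 1.63 × 0.475 × 0.927 × 1.43 = 1.02635
Highest is cycle (1) at 1.1357 (>1, arbitrage).

1.1357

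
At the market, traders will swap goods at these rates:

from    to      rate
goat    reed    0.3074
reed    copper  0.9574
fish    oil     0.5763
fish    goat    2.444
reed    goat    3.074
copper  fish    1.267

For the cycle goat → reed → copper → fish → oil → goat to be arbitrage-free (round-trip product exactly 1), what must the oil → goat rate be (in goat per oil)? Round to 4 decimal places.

4.6535

Known legs of the cycle: 0.3074 × 0.9574 × 1.267 × 0.5763 = 0.214893124649196
For no arbitrage the full-cycle product must be 1, so the missing rate is 1 / 0.214893124649196 ≈ 4.653476.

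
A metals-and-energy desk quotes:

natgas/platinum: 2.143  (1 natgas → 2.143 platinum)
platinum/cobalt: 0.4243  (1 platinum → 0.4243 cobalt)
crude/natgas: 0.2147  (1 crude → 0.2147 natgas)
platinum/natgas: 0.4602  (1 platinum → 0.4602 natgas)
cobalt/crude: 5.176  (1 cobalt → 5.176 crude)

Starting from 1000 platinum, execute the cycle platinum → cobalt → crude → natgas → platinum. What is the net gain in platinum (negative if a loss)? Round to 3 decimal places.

10.466

1000 platinum × 0.4243 = 424.3 cobalt
424.3 cobalt × 5.176 = 2196.1768 crude
2196.1768 crude × 0.2147 = 471.51915896 natgas
471.51915896 natgas × 2.143 = 1010.46555765128 platinum
Net change: 1010.46555765128 − 1000 = 10.46555765128 platinum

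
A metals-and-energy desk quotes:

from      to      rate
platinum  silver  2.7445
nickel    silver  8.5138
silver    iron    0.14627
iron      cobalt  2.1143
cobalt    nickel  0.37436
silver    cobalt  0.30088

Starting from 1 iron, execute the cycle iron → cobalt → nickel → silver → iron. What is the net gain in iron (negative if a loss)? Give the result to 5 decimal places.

-0.01432

1 iron × 2.1143 = 2.1143 cobalt
2.1143 cobalt × 0.37436 = 0.791509348 nickel
0.791509348 nickel × 8.5138 = 6.7387522870024 silver
6.7387522870024 silver × 0.14627 = 0.985677297019841048 iron
Net change: 0.985677297019841048 − 1 = -0.014322702980158952 iron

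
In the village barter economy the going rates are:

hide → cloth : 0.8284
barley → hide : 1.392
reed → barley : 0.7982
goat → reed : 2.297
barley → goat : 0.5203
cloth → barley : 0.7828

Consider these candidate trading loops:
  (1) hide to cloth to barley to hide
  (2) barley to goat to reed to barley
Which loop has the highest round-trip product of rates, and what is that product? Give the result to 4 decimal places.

(1) 0.8284 × 0.7828 × 1.392 = 0.90267
(2) 0.5203 × 2.297 × 0.7982 = 0.95395
Highest is cycle (2) at 0.9540 (≤1, no arbitrage).

0.9540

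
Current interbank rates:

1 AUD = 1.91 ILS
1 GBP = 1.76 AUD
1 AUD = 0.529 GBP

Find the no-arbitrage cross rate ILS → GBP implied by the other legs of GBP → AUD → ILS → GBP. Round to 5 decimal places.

Known legs of the cycle: 1.76 × 1.91 = 3.3616
For no arbitrage the full-cycle product must be 1, so the missing rate is 1 / 3.3616 ≈ 0.2974774.

0.29748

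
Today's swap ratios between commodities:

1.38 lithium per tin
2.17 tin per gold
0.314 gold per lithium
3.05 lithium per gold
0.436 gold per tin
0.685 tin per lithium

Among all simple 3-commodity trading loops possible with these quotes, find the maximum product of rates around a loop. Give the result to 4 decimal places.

0.9403

tin→lithium→gold→tin: 1.38 × 0.314 × 2.17 = 0.94030
tin→gold→lithium→tin: 0.436 × 3.05 × 0.685 = 0.91091
Maximum is tin→lithium→gold→tin at 0.9403; no arbitrage — every cycle loses value.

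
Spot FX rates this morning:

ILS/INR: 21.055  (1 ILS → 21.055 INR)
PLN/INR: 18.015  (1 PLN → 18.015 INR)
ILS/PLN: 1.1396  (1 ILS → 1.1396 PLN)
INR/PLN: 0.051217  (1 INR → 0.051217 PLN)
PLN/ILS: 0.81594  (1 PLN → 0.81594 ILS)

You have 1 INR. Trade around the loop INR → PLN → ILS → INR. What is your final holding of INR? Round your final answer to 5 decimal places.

1 INR × 0.051217 = 0.051217 PLN
0.051217 PLN × 0.81594 = 0.04178999898 ILS
0.04178999898 ILS × 21.055 = 0.8798884285239 INR

0.87989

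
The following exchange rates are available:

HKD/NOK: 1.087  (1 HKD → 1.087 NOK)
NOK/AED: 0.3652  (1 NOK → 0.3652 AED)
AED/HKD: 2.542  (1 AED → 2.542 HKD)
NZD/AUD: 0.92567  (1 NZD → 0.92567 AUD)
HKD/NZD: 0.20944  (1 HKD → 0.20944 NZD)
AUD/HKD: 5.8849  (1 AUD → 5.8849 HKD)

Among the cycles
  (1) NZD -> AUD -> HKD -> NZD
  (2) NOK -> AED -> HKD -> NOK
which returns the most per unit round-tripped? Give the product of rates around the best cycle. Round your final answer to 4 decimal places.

(1) 0.92567 × 5.8849 × 0.20944 = 1.14092
(2) 0.3652 × 2.542 × 1.087 = 1.00910
Highest is cycle (1) at 1.1409 (>1, arbitrage).

1.1409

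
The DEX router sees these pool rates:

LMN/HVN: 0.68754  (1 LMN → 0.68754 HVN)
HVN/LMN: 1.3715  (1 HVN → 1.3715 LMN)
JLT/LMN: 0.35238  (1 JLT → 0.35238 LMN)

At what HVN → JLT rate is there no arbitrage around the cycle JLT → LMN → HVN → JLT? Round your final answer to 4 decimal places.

4.1275

Known legs of the cycle: 0.35238 × 0.68754 = 0.2422753452
For no arbitrage the full-cycle product must be 1, so the missing rate is 1 / 0.2422753452 ≈ 4.127535.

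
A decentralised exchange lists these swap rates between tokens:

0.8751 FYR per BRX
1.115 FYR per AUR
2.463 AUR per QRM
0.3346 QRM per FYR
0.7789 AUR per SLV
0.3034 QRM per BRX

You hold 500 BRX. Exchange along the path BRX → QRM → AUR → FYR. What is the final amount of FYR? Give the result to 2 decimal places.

416.61

500 BRX × 0.3034 = 151.7 QRM
151.7 QRM × 2.463 = 373.6371 AUR
373.6371 AUR × 1.115 = 416.6053665 FYR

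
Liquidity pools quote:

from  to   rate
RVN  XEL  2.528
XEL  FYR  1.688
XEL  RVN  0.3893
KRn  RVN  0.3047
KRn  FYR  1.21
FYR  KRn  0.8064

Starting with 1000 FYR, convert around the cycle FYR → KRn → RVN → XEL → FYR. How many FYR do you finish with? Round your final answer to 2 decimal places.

1000 FYR × 0.8064 = 806.4 KRn
806.4 KRn × 0.3047 = 245.71008 RVN
245.71008 RVN × 2.528 = 621.15508224 XEL
621.15508224 XEL × 1.688 = 1048.50977882112 FYR

1048.51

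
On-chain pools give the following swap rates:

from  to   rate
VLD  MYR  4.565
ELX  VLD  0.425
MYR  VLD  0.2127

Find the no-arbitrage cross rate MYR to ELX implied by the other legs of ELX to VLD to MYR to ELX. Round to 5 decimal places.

Known legs of the cycle: 0.425 × 4.565 = 1.940125
For no arbitrage the full-cycle product must be 1, so the missing rate is 1 / 1.940125 ≈ 0.5154307.

0.51543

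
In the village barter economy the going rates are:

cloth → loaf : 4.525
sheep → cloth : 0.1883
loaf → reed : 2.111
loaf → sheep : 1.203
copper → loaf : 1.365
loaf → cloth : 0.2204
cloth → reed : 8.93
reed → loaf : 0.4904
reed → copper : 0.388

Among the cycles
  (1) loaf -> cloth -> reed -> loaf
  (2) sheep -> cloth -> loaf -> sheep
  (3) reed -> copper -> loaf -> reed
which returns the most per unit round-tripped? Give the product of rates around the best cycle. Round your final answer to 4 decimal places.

(1) 0.2204 × 8.93 × 0.4904 = 0.96519
(2) 0.1883 × 4.525 × 1.203 = 1.02503
(3) 0.388 × 1.365 × 2.111 = 1.11803
Highest is cycle (3) at 1.1180 (>1, arbitrage).

1.1180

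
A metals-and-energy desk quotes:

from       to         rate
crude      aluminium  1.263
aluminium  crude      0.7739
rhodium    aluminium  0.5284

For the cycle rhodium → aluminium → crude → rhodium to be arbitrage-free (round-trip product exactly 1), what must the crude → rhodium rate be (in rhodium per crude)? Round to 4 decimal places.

Known legs of the cycle: 0.5284 × 0.7739 = 0.40892876
For no arbitrage the full-cycle product must be 1, so the missing rate is 1 / 0.40892876 ≈ 2.445414.

2.4454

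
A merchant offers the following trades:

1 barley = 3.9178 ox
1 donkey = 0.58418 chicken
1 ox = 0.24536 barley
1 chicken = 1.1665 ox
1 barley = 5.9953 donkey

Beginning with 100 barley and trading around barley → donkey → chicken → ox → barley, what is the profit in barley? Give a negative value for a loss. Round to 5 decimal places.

0.24117

100 barley × 5.9953 = 599.53 donkey
599.53 donkey × 0.58418 = 350.2334354 chicken
350.2334354 chicken × 1.1665 = 408.5473023941 ox
408.5473023941 ox × 0.24536 = 100.241166115416376 barley
Net change: 100.241166115416376 − 100 = 0.241166115416376 barley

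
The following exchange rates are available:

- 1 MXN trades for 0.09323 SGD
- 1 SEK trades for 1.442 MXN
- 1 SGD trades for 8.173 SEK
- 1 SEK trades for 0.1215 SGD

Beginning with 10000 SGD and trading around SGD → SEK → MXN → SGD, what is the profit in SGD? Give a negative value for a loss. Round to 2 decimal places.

10000 SGD × 8.173 = 81730 SEK
81730 SEK × 1.442 = 117854.66 MXN
117854.66 MXN × 0.09323 = 10987.5899518 SGD
Net change: 10987.5899518 − 10000 = 987.5899518 SGD

987.59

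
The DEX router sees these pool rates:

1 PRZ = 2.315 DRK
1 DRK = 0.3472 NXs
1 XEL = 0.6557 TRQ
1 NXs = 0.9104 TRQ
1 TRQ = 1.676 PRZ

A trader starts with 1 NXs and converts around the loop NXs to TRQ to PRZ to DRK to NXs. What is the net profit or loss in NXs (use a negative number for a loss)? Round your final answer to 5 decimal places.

0.22641

1 NXs × 0.9104 = 0.9104 TRQ
0.9104 TRQ × 1.676 = 1.5258304 PRZ
1.5258304 PRZ × 2.315 = 3.532297376 DRK
3.532297376 DRK × 0.3472 = 1.2264136489472 NXs
Net change: 1.2264136489472 − 1 = 0.2264136489472 NXs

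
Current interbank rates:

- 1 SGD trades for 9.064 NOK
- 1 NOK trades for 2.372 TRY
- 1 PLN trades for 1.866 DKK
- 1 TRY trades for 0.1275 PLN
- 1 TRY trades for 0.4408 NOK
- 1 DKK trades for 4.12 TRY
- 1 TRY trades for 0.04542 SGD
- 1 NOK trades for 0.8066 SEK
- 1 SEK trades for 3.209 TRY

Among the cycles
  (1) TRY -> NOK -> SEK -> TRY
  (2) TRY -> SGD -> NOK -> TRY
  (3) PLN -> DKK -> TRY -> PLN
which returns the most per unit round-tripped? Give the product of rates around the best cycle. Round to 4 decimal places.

1.1410

(1) 0.4408 × 0.8066 × 3.209 = 1.14096
(2) 0.04542 × 9.064 × 2.372 = 0.97652
(3) 1.866 × 4.12 × 0.1275 = 0.98021
Highest is cycle (1) at 1.1410 (>1, arbitrage).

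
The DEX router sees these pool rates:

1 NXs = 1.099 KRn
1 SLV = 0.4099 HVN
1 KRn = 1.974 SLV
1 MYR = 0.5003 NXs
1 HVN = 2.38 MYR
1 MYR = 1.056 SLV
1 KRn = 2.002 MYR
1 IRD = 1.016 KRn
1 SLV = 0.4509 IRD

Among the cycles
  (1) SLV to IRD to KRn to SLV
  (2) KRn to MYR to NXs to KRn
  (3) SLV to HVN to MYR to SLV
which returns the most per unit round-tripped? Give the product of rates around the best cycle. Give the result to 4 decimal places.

(1) 0.4509 × 1.016 × 1.974 = 0.90432
(2) 2.002 × 0.5003 × 1.099 = 1.10076
(3) 0.4099 × 2.38 × 1.056 = 1.03019
Highest is cycle (2) at 1.1008 (>1, arbitrage).

1.1008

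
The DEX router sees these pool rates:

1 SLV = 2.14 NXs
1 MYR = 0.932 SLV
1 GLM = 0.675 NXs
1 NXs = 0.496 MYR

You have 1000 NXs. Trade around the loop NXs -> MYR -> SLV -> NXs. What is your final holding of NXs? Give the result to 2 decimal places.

989.26

1000 NXs × 0.496 = 496 MYR
496 MYR × 0.932 = 462.272 SLV
462.272 SLV × 2.14 = 989.26208 NXs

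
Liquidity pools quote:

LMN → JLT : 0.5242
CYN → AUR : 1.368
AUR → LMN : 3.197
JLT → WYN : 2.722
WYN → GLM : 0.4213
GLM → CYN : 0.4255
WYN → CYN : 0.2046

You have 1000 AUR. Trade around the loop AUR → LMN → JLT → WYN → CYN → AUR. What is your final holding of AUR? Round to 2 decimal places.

1000 AUR × 3.197 = 3197 LMN
3197 LMN × 0.5242 = 1675.8674 JLT
1675.8674 JLT × 2.722 = 4561.7110628 WYN
4561.7110628 WYN × 0.2046 = 933.32608344888 CYN
933.32608344888 CYN × 1.368 = 1276.79008215806784 AUR

1276.79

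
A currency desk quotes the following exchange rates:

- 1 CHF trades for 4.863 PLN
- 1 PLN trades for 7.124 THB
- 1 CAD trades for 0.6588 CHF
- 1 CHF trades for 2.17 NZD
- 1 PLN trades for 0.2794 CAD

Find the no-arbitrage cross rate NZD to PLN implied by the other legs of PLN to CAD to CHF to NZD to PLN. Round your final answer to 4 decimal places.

2.5036

Known legs of the cycle: 0.2794 × 0.6588 × 2.17 = 0.3994291224
For no arbitrage the full-cycle product must be 1, so the missing rate is 1 / 0.3994291224 ≈ 2.503573.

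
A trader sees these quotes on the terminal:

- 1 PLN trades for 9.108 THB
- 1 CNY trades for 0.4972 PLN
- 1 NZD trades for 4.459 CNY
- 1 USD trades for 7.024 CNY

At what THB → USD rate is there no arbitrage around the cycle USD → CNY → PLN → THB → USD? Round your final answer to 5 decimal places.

Known legs of the cycle: 7.024 × 0.4972 × 9.108 = 31.8081671424
For no arbitrage the full-cycle product must be 1, so the missing rate is 1 / 31.8081671424 ≈ 0.0314385.

0.03144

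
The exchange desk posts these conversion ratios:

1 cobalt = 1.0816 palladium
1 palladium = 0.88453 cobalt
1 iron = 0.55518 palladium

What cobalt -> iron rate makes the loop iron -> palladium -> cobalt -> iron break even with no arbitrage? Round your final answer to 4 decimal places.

Known legs of the cycle: 0.55518 × 0.88453 = 0.4910733654
For no arbitrage the full-cycle product must be 1, so the missing rate is 1 / 0.4910733654 ≈ 2.036356.

2.0364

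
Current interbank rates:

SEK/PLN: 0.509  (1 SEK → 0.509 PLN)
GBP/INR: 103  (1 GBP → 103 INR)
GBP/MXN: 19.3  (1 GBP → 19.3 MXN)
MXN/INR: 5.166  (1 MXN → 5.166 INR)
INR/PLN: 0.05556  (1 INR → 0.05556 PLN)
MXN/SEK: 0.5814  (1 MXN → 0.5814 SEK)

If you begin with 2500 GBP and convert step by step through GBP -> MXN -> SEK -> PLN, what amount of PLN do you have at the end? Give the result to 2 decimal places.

14278.75

2500 GBP × 19.3 = 48250 MXN
48250 MXN × 0.5814 = 28052.55 SEK
28052.55 SEK × 0.509 = 14278.74795 PLN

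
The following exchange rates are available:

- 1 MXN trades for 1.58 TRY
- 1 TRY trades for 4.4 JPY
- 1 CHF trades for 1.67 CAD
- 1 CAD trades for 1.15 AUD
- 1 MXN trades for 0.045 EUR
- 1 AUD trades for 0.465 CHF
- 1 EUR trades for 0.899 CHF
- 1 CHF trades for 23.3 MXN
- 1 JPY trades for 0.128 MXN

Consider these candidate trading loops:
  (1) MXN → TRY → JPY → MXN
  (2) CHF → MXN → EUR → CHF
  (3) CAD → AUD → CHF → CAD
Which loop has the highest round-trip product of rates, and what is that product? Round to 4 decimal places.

(1) 1.58 × 4.4 × 0.128 = 0.88986
(2) 23.3 × 0.045 × 0.899 = 0.94260
(3) 1.15 × 0.465 × 1.67 = 0.89303
Highest is cycle (2) at 0.9426 (≤1, no arbitrage).

0.9426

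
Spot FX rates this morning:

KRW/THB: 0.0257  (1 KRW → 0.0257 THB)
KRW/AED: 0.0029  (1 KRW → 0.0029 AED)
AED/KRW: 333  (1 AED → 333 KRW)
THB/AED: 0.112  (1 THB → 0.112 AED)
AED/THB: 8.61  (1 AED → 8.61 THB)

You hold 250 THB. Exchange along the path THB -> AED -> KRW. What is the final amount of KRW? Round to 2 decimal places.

9324.00

250 THB × 0.112 = 28 AED
28 AED × 333 = 9324 KRW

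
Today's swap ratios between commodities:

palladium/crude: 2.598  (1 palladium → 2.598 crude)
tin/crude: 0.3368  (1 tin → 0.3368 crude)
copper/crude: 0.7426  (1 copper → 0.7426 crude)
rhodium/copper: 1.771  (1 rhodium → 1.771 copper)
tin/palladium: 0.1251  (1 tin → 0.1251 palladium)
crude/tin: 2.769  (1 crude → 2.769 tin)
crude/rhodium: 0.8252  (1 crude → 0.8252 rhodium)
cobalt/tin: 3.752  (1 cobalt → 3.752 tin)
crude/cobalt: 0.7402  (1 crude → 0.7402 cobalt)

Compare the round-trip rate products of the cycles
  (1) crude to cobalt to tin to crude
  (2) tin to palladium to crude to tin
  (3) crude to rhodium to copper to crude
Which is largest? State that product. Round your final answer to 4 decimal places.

1.0853

(1) 0.7402 × 3.752 × 0.3368 = 0.93537
(2) 0.1251 × 2.598 × 2.769 = 0.89995
(3) 0.8252 × 1.771 × 0.7426 = 1.08526
Highest is cycle (3) at 1.0853 (>1, arbitrage).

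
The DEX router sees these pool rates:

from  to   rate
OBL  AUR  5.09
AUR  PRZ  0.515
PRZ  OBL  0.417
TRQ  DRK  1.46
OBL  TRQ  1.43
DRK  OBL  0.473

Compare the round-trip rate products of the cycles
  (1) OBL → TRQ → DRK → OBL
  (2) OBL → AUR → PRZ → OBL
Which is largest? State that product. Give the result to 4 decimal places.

(1) 1.43 × 1.46 × 0.473 = 0.98753
(2) 5.09 × 0.515 × 0.417 = 1.09310
Highest is cycle (2) at 1.0931 (>1, arbitrage).

1.0931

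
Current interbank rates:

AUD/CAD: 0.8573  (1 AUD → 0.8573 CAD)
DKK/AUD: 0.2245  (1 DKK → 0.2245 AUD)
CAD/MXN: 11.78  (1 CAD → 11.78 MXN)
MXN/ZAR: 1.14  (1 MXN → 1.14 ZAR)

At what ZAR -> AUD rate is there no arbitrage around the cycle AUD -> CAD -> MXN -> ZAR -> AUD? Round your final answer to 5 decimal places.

Known legs of the cycle: 0.8573 × 11.78 × 1.14 = 11.51285316
For no arbitrage the full-cycle product must be 1, so the missing rate is 1 / 11.51285316 ≈ 0.0868594.

0.08686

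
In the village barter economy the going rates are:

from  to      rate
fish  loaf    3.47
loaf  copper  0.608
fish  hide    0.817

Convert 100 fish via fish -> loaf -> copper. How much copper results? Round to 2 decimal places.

100 fish × 3.47 = 347 loaf
347 loaf × 0.608 = 210.976 copper

210.98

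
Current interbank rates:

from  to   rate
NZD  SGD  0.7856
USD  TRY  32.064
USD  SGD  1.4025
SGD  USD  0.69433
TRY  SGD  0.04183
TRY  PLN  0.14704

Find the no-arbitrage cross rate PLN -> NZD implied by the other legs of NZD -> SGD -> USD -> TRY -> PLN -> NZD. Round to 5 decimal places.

Known legs of the cycle: 0.7856 × 0.69433 × 32.064 × 0.14704 = 2.57170174142988288
For no arbitrage the full-cycle product must be 1, so the missing rate is 1 / 2.57170174142988288 ≈ 0.3888476.

0.38885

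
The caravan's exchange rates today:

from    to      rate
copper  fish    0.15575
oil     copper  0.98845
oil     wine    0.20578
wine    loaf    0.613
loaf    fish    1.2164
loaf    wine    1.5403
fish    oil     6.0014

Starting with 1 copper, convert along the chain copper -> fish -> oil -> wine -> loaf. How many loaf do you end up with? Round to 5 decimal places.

0.11791

1 copper × 0.15575 = 0.15575 fish
0.15575 fish × 6.0014 = 0.93471805 oil
0.93471805 oil × 0.20578 = 0.192346280329 wine
0.192346280329 wine × 0.613 = 0.117908269841677 loaf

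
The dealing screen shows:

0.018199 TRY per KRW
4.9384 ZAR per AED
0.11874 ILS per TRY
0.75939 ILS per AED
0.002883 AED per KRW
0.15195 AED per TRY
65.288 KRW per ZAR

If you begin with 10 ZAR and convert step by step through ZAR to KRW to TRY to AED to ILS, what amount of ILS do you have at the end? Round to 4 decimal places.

1.3710

10 ZAR × 65.288 = 652.88 KRW
652.88 KRW × 0.018199 = 11.88176312 TRY
11.88176312 TRY × 0.15195 = 1.805433906084 AED
1.805433906084 AED × 0.75939 = 1.37102845394112876 ILS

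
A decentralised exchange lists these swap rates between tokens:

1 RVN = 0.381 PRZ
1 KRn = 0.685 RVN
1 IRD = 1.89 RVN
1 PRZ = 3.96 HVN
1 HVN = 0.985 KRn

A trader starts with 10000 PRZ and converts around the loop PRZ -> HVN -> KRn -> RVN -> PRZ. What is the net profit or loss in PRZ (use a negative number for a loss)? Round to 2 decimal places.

10000 PRZ × 3.96 = 39600 HVN
39600 HVN × 0.985 = 39006 KRn
39006 KRn × 0.685 = 26719.11 RVN
26719.11 RVN × 0.381 = 10179.98091 PRZ
Net change: 10179.98091 − 10000 = 179.98091 PRZ

179.98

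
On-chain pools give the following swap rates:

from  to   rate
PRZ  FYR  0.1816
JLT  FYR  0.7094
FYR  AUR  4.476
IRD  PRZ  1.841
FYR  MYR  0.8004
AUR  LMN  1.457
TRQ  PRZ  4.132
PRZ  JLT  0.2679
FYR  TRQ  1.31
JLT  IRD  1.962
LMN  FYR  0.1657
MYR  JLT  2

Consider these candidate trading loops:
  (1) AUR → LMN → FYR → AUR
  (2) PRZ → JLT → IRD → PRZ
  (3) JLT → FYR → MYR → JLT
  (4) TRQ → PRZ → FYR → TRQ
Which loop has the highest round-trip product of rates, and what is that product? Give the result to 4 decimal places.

(1) 1.457 × 0.1657 × 4.476 = 1.08062
(2) 0.2679 × 1.962 × 1.841 = 0.96767
(3) 0.7094 × 0.8004 × 2 = 1.13561
(4) 4.132 × 0.1816 × 1.31 = 0.98299
Highest is cycle (3) at 1.1356 (>1, arbitrage).

1.1356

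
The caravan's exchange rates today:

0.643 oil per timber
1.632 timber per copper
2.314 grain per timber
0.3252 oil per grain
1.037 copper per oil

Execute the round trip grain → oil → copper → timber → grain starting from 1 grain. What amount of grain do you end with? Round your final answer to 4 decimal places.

1.2735

1 grain × 0.3252 = 0.3252 oil
0.3252 oil × 1.037 = 0.3372324 copper
0.3372324 copper × 1.632 = 0.5503632768 timber
0.5503632768 timber × 2.314 = 1.2735406225152 grain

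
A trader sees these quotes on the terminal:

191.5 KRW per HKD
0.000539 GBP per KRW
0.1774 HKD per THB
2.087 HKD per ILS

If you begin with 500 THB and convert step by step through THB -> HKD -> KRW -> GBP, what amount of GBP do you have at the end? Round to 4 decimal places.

9.1555

500 THB × 0.1774 = 88.7 HKD
88.7 HKD × 191.5 = 16986.05 KRW
16986.05 KRW × 0.000539 = 9.15548095 GBP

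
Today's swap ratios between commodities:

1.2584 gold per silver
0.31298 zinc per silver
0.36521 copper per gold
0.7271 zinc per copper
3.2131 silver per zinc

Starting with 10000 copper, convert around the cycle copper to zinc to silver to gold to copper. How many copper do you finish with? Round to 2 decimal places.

10736.92

10000 copper × 0.7271 = 7271 zinc
7271 zinc × 3.2131 = 23362.4501 silver
23362.4501 silver × 1.2584 = 29399.30720584 gold
29399.30720584 gold × 0.36521 = 10736.9209846448264 copper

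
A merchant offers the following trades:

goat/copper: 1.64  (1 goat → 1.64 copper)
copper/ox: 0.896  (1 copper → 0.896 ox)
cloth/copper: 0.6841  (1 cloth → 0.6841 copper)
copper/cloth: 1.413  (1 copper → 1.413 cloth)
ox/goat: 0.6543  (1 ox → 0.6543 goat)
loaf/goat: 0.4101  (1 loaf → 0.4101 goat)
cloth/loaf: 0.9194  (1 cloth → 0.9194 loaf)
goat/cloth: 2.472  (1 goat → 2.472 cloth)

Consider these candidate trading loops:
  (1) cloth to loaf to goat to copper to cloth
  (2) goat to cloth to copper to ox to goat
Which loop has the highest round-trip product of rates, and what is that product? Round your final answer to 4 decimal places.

(1) 0.9194 × 0.4101 × 1.64 × 1.413 = 0.87374
(2) 2.472 × 0.6841 × 0.896 × 0.6543 = 0.99141
Highest is cycle (2) at 0.9914 (≤1, no arbitrage).

0.9914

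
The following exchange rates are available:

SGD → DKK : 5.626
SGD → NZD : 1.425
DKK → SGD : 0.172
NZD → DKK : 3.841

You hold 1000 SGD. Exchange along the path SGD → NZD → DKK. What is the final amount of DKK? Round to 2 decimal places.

1000 SGD × 1.425 = 1425 NZD
1425 NZD × 3.841 = 5473.425 DKK

5473.43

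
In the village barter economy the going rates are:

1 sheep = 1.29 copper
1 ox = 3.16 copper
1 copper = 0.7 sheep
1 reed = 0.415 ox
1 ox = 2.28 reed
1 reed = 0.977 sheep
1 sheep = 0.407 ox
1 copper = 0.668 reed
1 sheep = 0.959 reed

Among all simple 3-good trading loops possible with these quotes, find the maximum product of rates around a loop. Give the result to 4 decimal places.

ox→reed→sheep→ox: 2.28 × 0.977 × 0.407 = 0.90662
copper→sheep→ox→copper: 0.7 × 0.407 × 3.16 = 0.90028
copper→reed→ox→copper: 0.668 × 0.415 × 3.16 = 0.87602
copper→reed→sheep→copper: 0.668 × 0.977 × 1.29 = 0.84190
Maximum is ox→reed→sheep→ox at 0.9066; no arbitrage — every cycle loses value.

0.9066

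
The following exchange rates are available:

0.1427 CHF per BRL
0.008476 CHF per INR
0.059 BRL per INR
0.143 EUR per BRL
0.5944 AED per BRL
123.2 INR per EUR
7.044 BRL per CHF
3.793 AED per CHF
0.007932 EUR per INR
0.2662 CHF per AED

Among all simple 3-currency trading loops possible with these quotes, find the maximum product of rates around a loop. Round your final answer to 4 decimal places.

AED→CHF→BRL→AED: 0.2662 × 7.044 × 0.5944 = 1.11457
INR→BRL→EUR→INR: 0.059 × 0.143 × 123.2 = 1.03944
Maximum is AED→CHF→BRL→AED at 1.1146; arbitrage exists.

1.1146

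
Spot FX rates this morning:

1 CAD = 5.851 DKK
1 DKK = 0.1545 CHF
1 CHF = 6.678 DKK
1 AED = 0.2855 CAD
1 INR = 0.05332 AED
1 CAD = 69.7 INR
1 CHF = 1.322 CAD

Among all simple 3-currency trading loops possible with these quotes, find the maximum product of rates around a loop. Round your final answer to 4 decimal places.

1.1951

CHF→CAD→DKK→CHF: 1.322 × 5.851 × 0.1545 = 1.19506
INR→AED→CAD→INR: 0.05332 × 0.2855 × 69.7 = 1.06103
Maximum is CHF→CAD→DKK→CHF at 1.1951; arbitrage exists.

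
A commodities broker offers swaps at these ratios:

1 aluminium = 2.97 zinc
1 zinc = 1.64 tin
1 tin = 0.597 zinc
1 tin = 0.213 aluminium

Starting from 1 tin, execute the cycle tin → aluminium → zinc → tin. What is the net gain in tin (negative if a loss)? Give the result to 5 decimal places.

0.03748

1 tin × 0.213 = 0.213 aluminium
0.213 aluminium × 2.97 = 0.63261 zinc
0.63261 zinc × 1.64 = 1.0374804 tin
Net change: 1.0374804 − 1 = 0.0374804 tin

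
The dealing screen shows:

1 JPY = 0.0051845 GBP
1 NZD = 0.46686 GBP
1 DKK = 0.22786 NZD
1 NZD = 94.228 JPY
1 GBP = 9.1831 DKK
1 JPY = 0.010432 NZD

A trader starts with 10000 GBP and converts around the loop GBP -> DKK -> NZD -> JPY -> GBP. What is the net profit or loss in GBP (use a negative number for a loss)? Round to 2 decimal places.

10000 GBP × 9.1831 = 91831 DKK
91831 DKK × 0.22786 = 20924.61166 NZD
20924.61166 NZD × 94.228 = 1971684.30749848 JPY
1971684.30749848 JPY × 0.0051845 = 10222.19729222586956 GBP
Net change: 10222.19729222586956 − 10000 = 222.19729222586956 GBP

222.20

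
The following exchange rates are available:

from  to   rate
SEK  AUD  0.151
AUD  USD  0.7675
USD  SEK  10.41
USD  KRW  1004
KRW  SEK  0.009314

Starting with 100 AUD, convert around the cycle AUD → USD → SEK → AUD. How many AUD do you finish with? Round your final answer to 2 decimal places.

120.64

100 AUD × 0.7675 = 76.75 USD
76.75 USD × 10.41 = 798.9675 SEK
798.9675 SEK × 0.151 = 120.6440925 AUD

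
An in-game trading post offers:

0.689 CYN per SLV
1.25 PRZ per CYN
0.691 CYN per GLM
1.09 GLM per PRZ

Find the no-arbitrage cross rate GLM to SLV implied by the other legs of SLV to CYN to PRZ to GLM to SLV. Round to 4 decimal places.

Known legs of the cycle: 0.689 × 1.25 × 1.09 = 0.9387625
For no arbitrage the full-cycle product must be 1, so the missing rate is 1 / 0.9387625 ≈ 1.065232.

1.0652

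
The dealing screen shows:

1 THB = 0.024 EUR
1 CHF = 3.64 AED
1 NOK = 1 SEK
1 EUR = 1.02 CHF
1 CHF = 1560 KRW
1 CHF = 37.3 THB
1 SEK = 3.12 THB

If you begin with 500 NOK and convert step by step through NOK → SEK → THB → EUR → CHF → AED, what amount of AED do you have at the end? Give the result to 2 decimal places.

500 NOK × 1 = 500 SEK
500 SEK × 3.12 = 1560 THB
1560 THB × 0.024 = 37.44 EUR
37.44 EUR × 1.02 = 38.1888 CHF
38.1888 CHF × 3.64 = 139.007232 AED

139.01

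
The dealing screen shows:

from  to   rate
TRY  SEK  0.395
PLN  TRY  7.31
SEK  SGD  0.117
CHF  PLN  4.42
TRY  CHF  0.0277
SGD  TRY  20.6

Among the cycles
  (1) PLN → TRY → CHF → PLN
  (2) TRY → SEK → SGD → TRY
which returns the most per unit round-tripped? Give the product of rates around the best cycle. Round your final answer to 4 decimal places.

0.9520

(1) 7.31 × 0.0277 × 4.42 = 0.89499
(2) 0.395 × 0.117 × 20.6 = 0.95203
Highest is cycle (2) at 0.9520 (≤1, no arbitrage).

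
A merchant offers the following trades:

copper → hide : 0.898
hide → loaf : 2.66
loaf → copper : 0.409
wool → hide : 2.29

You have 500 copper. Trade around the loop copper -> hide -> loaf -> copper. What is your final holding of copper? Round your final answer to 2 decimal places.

488.49

500 copper × 0.898 = 449 hide
449 hide × 2.66 = 1194.34 loaf
1194.34 loaf × 0.409 = 488.48506 copper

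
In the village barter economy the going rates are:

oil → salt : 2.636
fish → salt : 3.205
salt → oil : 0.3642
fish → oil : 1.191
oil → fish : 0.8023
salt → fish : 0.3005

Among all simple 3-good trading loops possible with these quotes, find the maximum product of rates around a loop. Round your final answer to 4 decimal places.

oil→salt→fish→oil: 2.636 × 0.3005 × 1.191 = 0.94341
oil→fish→salt→oil: 0.8023 × 3.205 × 0.3642 = 0.93649
Maximum is oil→salt→fish→oil at 0.9434; no arbitrage — every cycle loses value.

0.9434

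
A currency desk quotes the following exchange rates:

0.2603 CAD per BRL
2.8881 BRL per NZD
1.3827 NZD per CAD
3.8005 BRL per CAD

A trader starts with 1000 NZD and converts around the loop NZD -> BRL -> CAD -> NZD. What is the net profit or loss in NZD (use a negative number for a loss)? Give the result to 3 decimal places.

1000 NZD × 2.8881 = 2888.1 BRL
2888.1 BRL × 0.2603 = 751.77243 CAD
751.77243 CAD × 1.3827 = 1039.475738961 NZD
Net change: 1039.475738961 − 1000 = 39.475738961 NZD

39.476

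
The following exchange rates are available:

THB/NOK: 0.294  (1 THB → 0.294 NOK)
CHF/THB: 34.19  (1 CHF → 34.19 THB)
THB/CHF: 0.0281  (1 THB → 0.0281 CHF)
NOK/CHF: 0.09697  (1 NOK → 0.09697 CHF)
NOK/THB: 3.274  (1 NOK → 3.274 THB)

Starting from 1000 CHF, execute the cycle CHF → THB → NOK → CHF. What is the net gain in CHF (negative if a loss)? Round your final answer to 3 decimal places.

1000 CHF × 34.19 = 34190 THB
34190 THB × 0.294 = 10051.86 NOK
10051.86 NOK × 0.09697 = 974.7288642 CHF
Net change: 974.7288642 − 1000 = -25.2711358 CHF

-25.271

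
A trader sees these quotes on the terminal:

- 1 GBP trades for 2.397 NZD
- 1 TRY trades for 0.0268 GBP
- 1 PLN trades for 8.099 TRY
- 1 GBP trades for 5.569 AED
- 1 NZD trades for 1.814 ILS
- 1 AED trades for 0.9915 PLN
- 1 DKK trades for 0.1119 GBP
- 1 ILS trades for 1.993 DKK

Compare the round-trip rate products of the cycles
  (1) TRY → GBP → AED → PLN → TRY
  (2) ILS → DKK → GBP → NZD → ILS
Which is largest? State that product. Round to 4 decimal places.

1.1985

(1) 0.0268 × 5.569 × 0.9915 × 8.099 = 1.19849
(2) 1.993 × 0.1119 × 2.397 × 1.814 = 0.96971
Highest is cycle (1) at 1.1985 (>1, arbitrage).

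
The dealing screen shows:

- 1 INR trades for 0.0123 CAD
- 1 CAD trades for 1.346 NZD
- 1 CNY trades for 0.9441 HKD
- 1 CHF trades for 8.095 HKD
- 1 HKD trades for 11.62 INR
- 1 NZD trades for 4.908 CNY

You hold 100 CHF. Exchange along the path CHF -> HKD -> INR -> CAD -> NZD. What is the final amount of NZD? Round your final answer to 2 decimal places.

100 CHF × 8.095 = 809.5 HKD
809.5 HKD × 11.62 = 9406.39 INR
9406.39 INR × 0.0123 = 115.698597 CAD
115.698597 CAD × 1.346 = 155.730311562 NZD

155.73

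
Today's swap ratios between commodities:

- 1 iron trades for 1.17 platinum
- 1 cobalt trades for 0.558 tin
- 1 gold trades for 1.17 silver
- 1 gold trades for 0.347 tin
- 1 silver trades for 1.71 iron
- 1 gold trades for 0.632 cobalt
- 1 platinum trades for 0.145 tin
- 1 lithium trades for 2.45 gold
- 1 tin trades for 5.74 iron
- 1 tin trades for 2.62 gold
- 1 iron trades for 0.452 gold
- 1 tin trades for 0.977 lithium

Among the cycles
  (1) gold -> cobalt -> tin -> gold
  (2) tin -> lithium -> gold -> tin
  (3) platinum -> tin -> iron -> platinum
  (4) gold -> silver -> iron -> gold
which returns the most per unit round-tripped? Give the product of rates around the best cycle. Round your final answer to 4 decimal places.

0.9738

(1) 0.632 × 0.558 × 2.62 = 0.92396
(2) 0.977 × 2.45 × 0.347 = 0.83060
(3) 0.145 × 5.74 × 1.17 = 0.97379
(4) 1.17 × 1.71 × 0.452 = 0.90432
Highest is cycle (3) at 0.9738 (≤1, no arbitrage).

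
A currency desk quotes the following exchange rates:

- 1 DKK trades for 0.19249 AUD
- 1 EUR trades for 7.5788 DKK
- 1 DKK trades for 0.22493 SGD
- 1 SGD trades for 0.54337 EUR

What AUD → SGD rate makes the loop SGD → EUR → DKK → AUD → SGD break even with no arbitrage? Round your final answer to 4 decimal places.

1.2615

Known legs of the cycle: 0.54337 × 7.5788 × 0.19249 = 0.79269163610444
For no arbitrage the full-cycle product must be 1, so the missing rate is 1 / 0.79269163610444 ≈ 1.261525.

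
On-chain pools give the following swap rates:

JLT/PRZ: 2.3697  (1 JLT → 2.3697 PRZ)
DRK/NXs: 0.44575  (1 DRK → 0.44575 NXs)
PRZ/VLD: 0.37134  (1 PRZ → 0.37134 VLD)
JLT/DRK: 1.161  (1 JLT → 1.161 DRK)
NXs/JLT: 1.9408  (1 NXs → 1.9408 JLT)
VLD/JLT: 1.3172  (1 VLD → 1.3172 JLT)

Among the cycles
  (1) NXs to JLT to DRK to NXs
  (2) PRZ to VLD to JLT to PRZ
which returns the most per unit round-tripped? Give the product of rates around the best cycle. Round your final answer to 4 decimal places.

(1) 1.9408 × 1.161 × 0.44575 = 1.00439
(2) 0.37134 × 1.3172 × 2.3697 = 1.15909
Highest is cycle (2) at 1.1591 (>1, arbitrage).

1.1591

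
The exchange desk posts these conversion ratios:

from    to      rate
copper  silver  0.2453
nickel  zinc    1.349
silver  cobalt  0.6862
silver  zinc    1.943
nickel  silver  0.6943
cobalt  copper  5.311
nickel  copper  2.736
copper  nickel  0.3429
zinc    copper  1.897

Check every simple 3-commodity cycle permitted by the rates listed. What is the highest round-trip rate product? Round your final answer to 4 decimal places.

zinc→copper→silver→zinc: 1.897 × 0.2453 × 1.943 = 0.90414
copper→silver→cobalt→copper: 0.2453 × 0.6862 × 5.311 = 0.89397
zinc→copper→nickel→zinc: 1.897 × 0.3429 × 1.349 = 0.87750
Maximum is zinc→copper→silver→zinc at 0.9041; no arbitrage — every cycle loses value.

0.9041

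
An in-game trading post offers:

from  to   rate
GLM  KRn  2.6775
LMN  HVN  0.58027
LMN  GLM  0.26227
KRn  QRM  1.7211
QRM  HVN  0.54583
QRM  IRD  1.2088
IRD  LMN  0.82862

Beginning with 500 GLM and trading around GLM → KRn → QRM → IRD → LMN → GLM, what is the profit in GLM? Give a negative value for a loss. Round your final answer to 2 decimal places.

105.29

500 GLM × 2.6775 = 1338.75 KRn
1338.75 KRn × 1.7211 = 2304.122625 QRM
2304.122625 QRM × 1.2088 = 2785.2234291 IRD
2785.2234291 IRD × 0.82862 = 2307.891837820842 LMN
2307.891837820842 LMN × 0.26227 = 605.29079230527223134 GLM
Net change: 605.29079230527223134 − 500 = 105.29079230527223134 GLM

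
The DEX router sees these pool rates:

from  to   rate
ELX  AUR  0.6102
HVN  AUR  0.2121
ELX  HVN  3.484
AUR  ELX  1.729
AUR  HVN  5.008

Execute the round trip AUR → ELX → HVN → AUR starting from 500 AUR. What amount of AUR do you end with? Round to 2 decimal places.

500 AUR × 1.729 = 864.5 ELX
864.5 ELX × 3.484 = 3011.918 HVN
3011.918 HVN × 0.2121 = 638.8278078 AUR

638.83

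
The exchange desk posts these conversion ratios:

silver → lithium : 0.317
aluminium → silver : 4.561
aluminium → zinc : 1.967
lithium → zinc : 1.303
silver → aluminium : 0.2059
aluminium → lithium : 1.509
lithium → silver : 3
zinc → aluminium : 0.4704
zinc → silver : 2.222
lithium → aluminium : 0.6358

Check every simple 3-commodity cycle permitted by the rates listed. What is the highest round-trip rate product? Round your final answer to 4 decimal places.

0.9321

aluminium→lithium→silver→aluminium: 1.509 × 3 × 0.2059 = 0.93211
aluminium→lithium→zinc→aluminium: 1.509 × 1.303 × 0.4704 = 0.92491
aluminium→silver→lithium→aluminium: 4.561 × 0.317 × 0.6358 = 0.91926
silver→lithium→zinc→silver: 0.317 × 1.303 × 2.222 = 0.91780
aluminium→zinc→silver→aluminium: 1.967 × 2.222 × 0.2059 = 0.89992
Maximum is aluminium→lithium→silver→aluminium at 0.9321; no arbitrage — every cycle loses value.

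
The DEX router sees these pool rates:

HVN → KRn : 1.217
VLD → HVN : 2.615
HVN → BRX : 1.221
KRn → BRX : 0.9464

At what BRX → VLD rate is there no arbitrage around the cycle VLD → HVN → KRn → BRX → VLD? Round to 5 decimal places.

Known legs of the cycle: 2.615 × 1.217 × 0.9464 = 3.011875412
For no arbitrage the full-cycle product must be 1, so the missing rate is 1 / 3.011875412 ≈ 0.3320190.

0.33202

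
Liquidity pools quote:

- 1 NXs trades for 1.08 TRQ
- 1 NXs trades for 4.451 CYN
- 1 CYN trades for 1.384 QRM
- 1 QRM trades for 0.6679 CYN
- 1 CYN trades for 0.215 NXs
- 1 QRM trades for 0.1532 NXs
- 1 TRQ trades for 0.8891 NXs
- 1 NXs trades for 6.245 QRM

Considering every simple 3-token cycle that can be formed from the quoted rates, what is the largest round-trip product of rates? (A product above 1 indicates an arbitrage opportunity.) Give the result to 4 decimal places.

NXs→CYN→QRM→NXs: 4.451 × 1.384 × 0.1532 = 0.94374
NXs→QRM→CYN→NXs: 6.245 × 0.6679 × 0.215 = 0.89677
Maximum is NXs→CYN→QRM→NXs at 0.9437; no arbitrage — every cycle loses value.

0.9437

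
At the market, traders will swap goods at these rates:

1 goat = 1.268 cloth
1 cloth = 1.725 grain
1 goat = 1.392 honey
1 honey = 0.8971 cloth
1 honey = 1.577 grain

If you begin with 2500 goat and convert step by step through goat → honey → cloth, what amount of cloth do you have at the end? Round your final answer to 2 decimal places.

2500 goat × 1.392 = 3480 honey
3480 honey × 0.8971 = 3121.908 cloth

3121.91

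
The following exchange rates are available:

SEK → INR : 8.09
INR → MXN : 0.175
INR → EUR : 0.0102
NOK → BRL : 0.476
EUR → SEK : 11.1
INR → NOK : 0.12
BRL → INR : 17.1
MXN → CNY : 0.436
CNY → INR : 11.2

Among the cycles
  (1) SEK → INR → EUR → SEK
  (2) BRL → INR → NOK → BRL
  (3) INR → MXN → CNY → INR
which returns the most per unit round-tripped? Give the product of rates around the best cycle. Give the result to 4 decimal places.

0.9768

(1) 8.09 × 0.0102 × 11.1 = 0.91595
(2) 17.1 × 0.12 × 0.476 = 0.97675
(3) 0.175 × 0.436 × 11.2 = 0.85456
Highest is cycle (2) at 0.9768 (≤1, no arbitrage).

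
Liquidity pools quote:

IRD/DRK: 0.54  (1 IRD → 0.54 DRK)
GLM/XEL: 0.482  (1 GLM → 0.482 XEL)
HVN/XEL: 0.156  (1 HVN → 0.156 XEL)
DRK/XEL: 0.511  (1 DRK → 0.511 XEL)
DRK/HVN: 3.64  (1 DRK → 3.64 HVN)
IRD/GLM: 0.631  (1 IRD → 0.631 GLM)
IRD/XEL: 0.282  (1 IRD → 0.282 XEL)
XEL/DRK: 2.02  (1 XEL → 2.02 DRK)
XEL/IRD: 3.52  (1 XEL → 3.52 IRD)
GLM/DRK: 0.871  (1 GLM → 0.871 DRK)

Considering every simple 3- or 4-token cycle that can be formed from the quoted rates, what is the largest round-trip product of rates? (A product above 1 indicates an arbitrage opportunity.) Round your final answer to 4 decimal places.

DRK→HVN→XEL→DRK: 3.64 × 0.156 × 2.02 = 1.14704
DRK→HVN→XEL→IRD→DRK: 3.64 × 0.156 × 3.52 × 0.54 = 1.07935
XEL→IRD→GLM→XEL: 3.52 × 0.631 × 0.482 = 1.07058
DRK→XEL→IRD→GLM→DRK: 0.511 × 3.52 × 0.631 × 0.871 = 0.98858
DRK→XEL→IRD→DRK: 0.511 × 3.52 × 0.54 = 0.97131
Maximum is DRK→HVN→XEL→DRK at 1.1470; arbitrage exists.

1.1470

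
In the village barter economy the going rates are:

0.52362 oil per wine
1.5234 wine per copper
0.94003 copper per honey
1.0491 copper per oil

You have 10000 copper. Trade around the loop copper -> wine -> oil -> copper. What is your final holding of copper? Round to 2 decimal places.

10000 copper × 1.5234 = 15234 wine
15234 wine × 0.52362 = 7976.82708 oil
7976.82708 oil × 1.0491 = 8368.489289628 copper

8368.49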